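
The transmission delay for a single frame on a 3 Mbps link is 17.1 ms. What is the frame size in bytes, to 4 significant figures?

L = R × t_tx = 3000000 b/s × 0.0171 s = 51300 bits.
In bytes: 51300 / 8 = 6413 bytes.

6413 bytes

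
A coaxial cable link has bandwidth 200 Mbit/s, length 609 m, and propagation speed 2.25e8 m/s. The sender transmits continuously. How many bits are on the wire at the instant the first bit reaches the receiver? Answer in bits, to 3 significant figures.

Propagation delay = 609 / 225000000 = 2.70667e-06 s.
BDP = R × t_prop = 200000000 × 2.70667e-06 = 541.333 bits.

541 bits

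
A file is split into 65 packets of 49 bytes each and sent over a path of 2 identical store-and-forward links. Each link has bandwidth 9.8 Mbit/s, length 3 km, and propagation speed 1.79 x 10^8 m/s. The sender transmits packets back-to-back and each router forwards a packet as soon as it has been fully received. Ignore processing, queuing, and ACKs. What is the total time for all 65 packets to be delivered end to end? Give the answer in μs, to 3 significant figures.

Per-hop transmission t_tx = L/R = 392/9800000 = 40 μs.
Per-hop propagation t_prop = 3000/179000000 = 16.7598 μs.
Pipeline fill: first packet needs 2·t_tx to clear all hops; remaining 64 packets each add one t_tx.
Total = (2+65-1)·t_tx + 2·t_prop = 66·40 + 2·16.7598 = 2670 μs.

2670 μs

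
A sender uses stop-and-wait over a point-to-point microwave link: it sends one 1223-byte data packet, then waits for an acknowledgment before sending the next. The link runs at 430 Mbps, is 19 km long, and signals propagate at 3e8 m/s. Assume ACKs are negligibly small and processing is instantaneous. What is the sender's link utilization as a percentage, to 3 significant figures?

15.2 %

t_tx = L/R = 9784/430000000 = 2.27535e-05 s.
t_prop = 19000/300000000 = 6.33333e-05 s; RTT = 0.000126667 s.
Cycle = t_tx + RTT = 0.00014942 s.
Utilization = t_tx / cycle = 2.27535e-05/0.00014942 = 15.2 %.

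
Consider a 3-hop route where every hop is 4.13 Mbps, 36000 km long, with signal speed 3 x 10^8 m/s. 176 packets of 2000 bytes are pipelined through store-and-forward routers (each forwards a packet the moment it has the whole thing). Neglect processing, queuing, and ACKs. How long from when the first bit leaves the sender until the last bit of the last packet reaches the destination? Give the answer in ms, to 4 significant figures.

1050 ms

Per-hop transmission t_tx = L/R = 16000/4130000 = 3.87409 ms.
Per-hop propagation t_prop = 36000000/300000000 = 120 ms.
Pipeline fill: first packet needs 3·t_tx to clear all hops; remaining 175 packets each add one t_tx.
Total = (3+176-1)·t_tx + 3·t_prop = 178·3.87409 + 3·120 = 1050 ms.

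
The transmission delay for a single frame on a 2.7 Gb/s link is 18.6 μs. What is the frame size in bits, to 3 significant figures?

50200 bits

L = R × t_tx = 2700000000 b/s × 1.86e-05 s = 50220 bits.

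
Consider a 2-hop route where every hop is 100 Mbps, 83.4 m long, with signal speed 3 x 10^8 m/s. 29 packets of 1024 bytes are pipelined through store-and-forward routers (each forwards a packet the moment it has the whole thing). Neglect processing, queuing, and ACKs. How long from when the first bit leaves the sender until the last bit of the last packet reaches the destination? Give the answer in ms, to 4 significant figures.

2.458 ms

Per-hop transmission t_tx = L/R = 8192/100000000 = 0.08192 ms.
Per-hop propagation t_prop = 83.4/300000000 = 0.000278 ms.
Pipeline fill: first packet needs 2·t_tx to clear all hops; remaining 28 packets each add one t_tx.
Total = (2+29-1)·t_tx + 2·t_prop = 30·0.08192 + 2·0.000278 = 2.458 ms.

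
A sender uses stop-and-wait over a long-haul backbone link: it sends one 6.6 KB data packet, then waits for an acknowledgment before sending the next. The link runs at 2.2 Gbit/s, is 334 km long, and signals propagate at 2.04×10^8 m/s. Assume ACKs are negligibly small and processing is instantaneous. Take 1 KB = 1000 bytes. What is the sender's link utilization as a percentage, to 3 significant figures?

0.728 %

t_tx = L/R = 52800/2200000000 = 2.4e-05 s.
t_prop = 334000/204000000 = 0.00163725 s; RTT = 0.00327451 s.
Cycle = t_tx + RTT = 0.00329851 s.
Utilization = t_tx / cycle = 2.4e-05/0.00329851 = 0.728 %.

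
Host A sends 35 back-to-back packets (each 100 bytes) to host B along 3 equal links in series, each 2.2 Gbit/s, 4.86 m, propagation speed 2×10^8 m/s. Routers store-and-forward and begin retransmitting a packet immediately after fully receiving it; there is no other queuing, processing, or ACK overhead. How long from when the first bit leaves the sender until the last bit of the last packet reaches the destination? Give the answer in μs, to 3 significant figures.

Per-hop transmission t_tx = L/R = 800/2200000000 = 0.363636 μs.
Per-hop propagation t_prop = 4.86/200000000 = 0.0243 μs.
Pipeline fill: first packet needs 3·t_tx to clear all hops; remaining 34 packets each add one t_tx.
Total = (3+35-1)·t_tx + 3·t_prop = 37·0.363636 + 3·0.0243 = 13.5 μs.

13.5 μs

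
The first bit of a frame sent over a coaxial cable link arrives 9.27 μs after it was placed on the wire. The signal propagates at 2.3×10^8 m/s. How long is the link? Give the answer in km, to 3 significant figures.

d = s × t_prop = 2.3e+08 × 9.27e-06 = 2.13 km.

2.13 km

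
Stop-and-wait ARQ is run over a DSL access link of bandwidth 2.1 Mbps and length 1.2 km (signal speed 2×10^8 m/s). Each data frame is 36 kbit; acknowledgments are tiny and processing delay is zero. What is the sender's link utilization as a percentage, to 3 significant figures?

t_tx = L/R = 36000/2100000 = 0.0171429 s.
t_prop = 1200/200000000 = 6e-06 s; RTT = 1.2e-05 s.
Cycle = t_tx + RTT = 0.0171549 s.
Utilization = t_tx / cycle = 0.0171429/0.0171549 = 99.9 %.

99.9 %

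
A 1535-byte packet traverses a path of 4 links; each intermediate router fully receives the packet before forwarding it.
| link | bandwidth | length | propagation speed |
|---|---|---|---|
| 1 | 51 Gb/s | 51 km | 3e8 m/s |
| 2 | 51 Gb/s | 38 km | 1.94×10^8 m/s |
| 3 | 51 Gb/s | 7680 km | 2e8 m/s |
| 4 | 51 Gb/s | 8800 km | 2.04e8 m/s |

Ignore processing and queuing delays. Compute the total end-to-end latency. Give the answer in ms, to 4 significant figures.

L = 1535 × 8 = 12280 bits.
Transmission delay per hop = L/R = 12280/51000000000 = 0.000240784 ms; 4 hops → 0.000963137 ms.
Propagation delays (d/s per hop): 0.17, 0.195876, 38.4, 43.1373 ms; sum = 81.9031 ms.
End-to-end = 81.90 ms.

81.90 ms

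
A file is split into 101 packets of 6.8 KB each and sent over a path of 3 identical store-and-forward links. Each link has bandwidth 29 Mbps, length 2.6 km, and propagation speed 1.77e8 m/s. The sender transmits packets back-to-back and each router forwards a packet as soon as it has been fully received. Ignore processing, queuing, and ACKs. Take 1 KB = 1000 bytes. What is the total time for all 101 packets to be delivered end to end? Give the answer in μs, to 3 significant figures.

Per-hop transmission t_tx = L/R = 54400/29000000 = 1875.86 μs.
Per-hop propagation t_prop = 2600/177000000 = 14.6893 μs.
Pipeline fill: first packet needs 3·t_tx to clear all hops; remaining 100 packets each add one t_tx.
Total = (3+101-1)·t_tx + 3·t_prop = 103·1875.86 + 3·14.6893 = 193000 μs.

193000 μs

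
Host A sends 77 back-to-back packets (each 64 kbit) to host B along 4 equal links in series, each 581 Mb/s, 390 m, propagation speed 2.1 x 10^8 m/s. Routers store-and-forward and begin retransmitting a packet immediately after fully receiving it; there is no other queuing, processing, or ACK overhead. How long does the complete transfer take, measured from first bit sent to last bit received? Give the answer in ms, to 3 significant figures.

8.82 ms

Per-hop transmission t_tx = L/R = 64000/581000000 = 0.110155 ms.
Per-hop propagation t_prop = 390/210000000 = 0.00185714 ms.
Pipeline fill: first packet needs 4·t_tx to clear all hops; remaining 76 packets each add one t_tx.
Total = (4+77-1)·t_tx + 4·t_prop = 80·0.110155 + 4·0.00185714 = 8.82 ms.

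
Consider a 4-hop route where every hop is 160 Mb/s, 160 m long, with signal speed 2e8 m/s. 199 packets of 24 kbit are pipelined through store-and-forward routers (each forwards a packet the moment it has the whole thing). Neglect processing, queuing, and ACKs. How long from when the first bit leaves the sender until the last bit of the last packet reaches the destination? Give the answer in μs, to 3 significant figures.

30300 μs

Per-hop transmission t_tx = L/R = 24000/160000000 = 150 μs.
Per-hop propagation t_prop = 160/200000000 = 0.8 μs.
Pipeline fill: first packet needs 4·t_tx to clear all hops; remaining 198 packets each add one t_tx.
Total = (4+199-1)·t_tx + 4·t_prop = 202·150 + 4·0.8 = 30300 μs.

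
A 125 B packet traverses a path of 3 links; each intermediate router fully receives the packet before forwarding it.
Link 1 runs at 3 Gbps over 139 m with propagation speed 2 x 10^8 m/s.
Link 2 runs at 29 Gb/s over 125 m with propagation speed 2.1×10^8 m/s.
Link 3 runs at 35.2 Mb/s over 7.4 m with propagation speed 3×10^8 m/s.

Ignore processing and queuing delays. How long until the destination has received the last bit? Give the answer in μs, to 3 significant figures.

L = 125 × 8 = 1000 bits.
Transmission delays (L/R per hop): 0.333333, 0.0344828, 28.4091 μs; sum = 28.7769 μs.
Propagation delays (d/s per hop): 0.695, 0.595238, 0.0246667 μs; sum = 1.3149 μs.
End-to-end = 30.1 μs.

30.1 μs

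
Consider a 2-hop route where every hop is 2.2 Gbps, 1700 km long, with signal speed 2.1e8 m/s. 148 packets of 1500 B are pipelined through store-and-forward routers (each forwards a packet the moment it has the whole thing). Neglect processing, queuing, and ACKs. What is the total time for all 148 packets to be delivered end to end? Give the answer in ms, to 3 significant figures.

Per-hop transmission t_tx = L/R = 12000/2200000000 = 0.00545455 ms.
Per-hop propagation t_prop = 1700000/210000000 = 8.09524 ms.
Pipeline fill: first packet needs 2·t_tx to clear all hops; remaining 147 packets each add one t_tx.
Total = (2+148-1)·t_tx + 2·t_prop = 149·0.00545455 + 2·8.09524 = 17.0 ms.

17.0 ms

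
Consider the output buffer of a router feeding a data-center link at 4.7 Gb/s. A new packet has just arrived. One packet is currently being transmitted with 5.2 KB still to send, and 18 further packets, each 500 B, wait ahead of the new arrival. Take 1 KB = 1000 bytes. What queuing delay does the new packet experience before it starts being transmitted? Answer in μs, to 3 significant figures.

24.2 μs

Each queued packet: L/R = 4000/4700000000 = 0.851064 μs.
18 queued → 15.3191 μs.
Plus remaining 41600 bits of current packet: 8.85106 μs.
Queuing delay = 24.2 μs.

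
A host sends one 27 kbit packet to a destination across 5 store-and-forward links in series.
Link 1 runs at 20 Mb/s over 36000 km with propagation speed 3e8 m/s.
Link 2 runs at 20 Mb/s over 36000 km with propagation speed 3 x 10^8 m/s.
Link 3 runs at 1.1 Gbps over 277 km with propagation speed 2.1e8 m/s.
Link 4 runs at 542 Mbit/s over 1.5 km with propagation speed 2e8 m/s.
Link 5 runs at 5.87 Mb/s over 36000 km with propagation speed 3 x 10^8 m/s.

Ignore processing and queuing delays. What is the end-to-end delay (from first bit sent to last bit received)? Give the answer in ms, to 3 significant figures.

L = 27000 bits.
Transmission delays (L/R per hop): 1.35, 1.35, 0.0245455, 0.0498155, 4.59966 ms; sum = 7.37402 ms.
Propagation delays (d/s per hop): 120, 120, 1.31905, 0.0075, 120 ms; sum = 361.327 ms.
End-to-end = 369 ms.

369 ms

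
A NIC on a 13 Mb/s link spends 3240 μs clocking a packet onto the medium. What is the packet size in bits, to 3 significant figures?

L = R × t_tx = 13000000 b/s × 0.00324 s = 42120 bits.

42100 bits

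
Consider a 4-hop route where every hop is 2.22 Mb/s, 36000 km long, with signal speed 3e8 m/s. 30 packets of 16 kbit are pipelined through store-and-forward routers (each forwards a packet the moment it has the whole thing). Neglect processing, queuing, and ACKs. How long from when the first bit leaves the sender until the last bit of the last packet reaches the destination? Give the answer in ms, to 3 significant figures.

718 ms

Per-hop transmission t_tx = L/R = 16000/2220000 = 7.20721 ms.
Per-hop propagation t_prop = 36000000/300000000 = 120 ms.
Pipeline fill: first packet needs 4·t_tx to clear all hops; remaining 29 packets each add one t_tx.
Total = (4+30-1)·t_tx + 4·t_prop = 33·7.20721 + 4·120 = 718 ms.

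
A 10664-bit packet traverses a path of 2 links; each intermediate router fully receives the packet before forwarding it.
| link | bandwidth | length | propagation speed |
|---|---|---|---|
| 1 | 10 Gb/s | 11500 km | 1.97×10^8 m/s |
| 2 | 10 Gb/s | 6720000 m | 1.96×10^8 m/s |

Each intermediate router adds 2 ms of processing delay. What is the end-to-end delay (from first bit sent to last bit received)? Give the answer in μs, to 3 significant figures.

Transmission delay per hop = L/R = 10664/10000000000 = 1.0664 μs; 2 hops → 2.1328 μs.
Propagation delays (d/s per hop): 58375.6, 34285.7 μs; sum = 92661.3 μs.
Processing at 1 router(s): 1 × 2 ms = 2000 μs.
End-to-end = 94700 μs.

94700 μs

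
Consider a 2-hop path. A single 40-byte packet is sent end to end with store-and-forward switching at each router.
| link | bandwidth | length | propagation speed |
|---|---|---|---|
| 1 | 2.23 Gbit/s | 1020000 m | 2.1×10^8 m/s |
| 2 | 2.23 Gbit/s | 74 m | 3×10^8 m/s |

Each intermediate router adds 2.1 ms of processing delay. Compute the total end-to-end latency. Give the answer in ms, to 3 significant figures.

L = 40 × 8 = 320 bits.
Transmission delay per hop = L/R = 320/2230000000 = 0.000143498 ms; 2 hops → 0.000286996 ms.
Propagation delays (d/s per hop): 4.85714, 0.000246667 ms; sum = 4.85739 ms.
Processing at 1 router(s): 1 × 2.1 ms = 2.1 ms.
End-to-end = 6.96 ms.

6.96 ms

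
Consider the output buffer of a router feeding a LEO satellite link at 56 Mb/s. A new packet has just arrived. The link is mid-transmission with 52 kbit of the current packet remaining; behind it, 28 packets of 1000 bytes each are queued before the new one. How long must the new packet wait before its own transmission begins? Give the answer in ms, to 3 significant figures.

Each queued packet: L/R = 8000/56000000 = 0.142857 ms.
28 queued → 4 ms.
Plus remaining 52000 bits of current packet: 0.928571 ms.
Queuing delay = 4.93 ms.

4.93 ms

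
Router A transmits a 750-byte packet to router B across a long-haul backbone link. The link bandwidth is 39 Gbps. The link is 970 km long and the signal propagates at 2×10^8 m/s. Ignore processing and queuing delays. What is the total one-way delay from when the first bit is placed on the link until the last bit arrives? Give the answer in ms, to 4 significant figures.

L = 750 × 8 = 6000 bits.
Transmission delay = L/R = 6000 / 39000000000 = 0.000153846 ms.
Propagation delay = d/s = 970000 m / 200000000 m/s = 4.85 ms.
Total = 4.850 ms.

4.850 ms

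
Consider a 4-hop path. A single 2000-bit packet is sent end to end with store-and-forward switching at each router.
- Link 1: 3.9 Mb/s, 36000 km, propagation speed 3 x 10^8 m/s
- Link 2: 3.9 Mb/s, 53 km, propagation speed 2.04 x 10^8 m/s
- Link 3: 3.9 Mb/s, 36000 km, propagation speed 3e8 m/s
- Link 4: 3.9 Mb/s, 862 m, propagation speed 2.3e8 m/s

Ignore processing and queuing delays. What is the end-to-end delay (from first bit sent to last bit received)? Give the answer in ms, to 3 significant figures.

Transmission delay per hop = L/R = 2000/3900000 = 0.512821 ms; 4 hops → 2.05128 ms.
Propagation delays (d/s per hop): 120, 0.259804, 120, 0.00374783 ms; sum = 240.264 ms.
End-to-end = 242 ms.

242 ms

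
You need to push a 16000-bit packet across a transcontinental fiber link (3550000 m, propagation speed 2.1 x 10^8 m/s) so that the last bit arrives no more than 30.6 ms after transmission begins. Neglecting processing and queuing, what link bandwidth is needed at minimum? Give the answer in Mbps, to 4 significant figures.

1.168 Mbps

Propagation delay = 3550000 / 210000000 = 16.9048 ms.
Transmission budget = 30.6 − 16.9048 = 13.6952 ms.
R ≥ L / t_tx = 16000 bits / 0.0136952 s = 1.168 Mbps.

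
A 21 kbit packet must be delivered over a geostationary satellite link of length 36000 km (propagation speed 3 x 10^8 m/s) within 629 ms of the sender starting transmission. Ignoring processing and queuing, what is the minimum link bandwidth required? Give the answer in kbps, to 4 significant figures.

Propagation delay = 36000000 / 300000000 = 120 ms.
Transmission budget = 629 − 120 = 509 ms.
R ≥ L / t_tx = 21000 bits / 0.509 s = 41.26 kbps.

41.26 kbps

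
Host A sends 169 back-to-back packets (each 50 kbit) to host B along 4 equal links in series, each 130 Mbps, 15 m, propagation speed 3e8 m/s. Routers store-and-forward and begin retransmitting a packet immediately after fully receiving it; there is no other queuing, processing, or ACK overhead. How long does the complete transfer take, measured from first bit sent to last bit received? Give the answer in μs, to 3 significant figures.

66200 μs

Per-hop transmission t_tx = L/R = 50000/130000000 = 384.615 μs.
Per-hop propagation t_prop = 15/300000000 = 0.05 μs.
Pipeline fill: first packet needs 4·t_tx to clear all hops; remaining 168 packets each add one t_tx.
Total = (4+169-1)·t_tx + 4·t_prop = 172·384.615 + 4·0.05 = 66200 μs.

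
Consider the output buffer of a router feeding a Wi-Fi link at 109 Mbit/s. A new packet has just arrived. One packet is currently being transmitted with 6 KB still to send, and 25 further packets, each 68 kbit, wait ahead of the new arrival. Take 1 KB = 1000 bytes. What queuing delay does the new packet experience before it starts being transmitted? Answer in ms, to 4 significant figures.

16.04 ms

Each queued packet: L/R = 68000/109000000 = 0.623853 ms.
25 queued → 15.5963 ms.
Plus remaining 48000 bits of current packet: 0.440367 ms.
Queuing delay = 16.04 ms.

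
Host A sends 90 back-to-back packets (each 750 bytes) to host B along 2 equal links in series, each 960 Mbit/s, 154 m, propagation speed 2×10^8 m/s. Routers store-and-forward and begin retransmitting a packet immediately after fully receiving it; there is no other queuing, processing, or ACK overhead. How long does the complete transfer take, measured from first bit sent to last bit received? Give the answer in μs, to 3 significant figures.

Per-hop transmission t_tx = L/R = 6000/960000000 = 6.25 μs.
Per-hop propagation t_prop = 154/200000000 = 0.77 μs.
Pipeline fill: first packet needs 2·t_tx to clear all hops; remaining 89 packets each add one t_tx.
Total = (2+90-1)·t_tx + 2·t_prop = 91·6.25 + 2·0.77 = 570 μs.

570 μs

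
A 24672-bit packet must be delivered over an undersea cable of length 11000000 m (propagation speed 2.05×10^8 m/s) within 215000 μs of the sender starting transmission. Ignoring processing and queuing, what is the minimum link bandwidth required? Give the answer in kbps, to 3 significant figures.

153 kbps

Propagation delay = 11000000 / 2.05e+08 = 53658.5 μs.
Transmission budget = 215000 − 53658.5 = 161341 μs.
R ≥ L / t_tx = 24672 bits / 0.161341 s = 153 kbps.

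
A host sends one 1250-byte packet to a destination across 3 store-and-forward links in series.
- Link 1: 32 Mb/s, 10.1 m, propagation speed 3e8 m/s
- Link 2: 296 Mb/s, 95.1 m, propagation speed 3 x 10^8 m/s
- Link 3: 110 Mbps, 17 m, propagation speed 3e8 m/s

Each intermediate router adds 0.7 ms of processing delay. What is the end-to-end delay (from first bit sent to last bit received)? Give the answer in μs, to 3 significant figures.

1840 μs

L = 1250 × 8 = 10000 bits.
Transmission delays (L/R per hop): 312.5, 33.7838, 90.9091 μs; sum = 437.193 μs.
Propagation delays (d/s per hop): 0.0336667, 0.317, 0.0566667 μs; sum = 0.407333 μs.
Processing at 2 router(s): 2 × 0.7 ms = 1400 μs.
End-to-end = 1840 μs.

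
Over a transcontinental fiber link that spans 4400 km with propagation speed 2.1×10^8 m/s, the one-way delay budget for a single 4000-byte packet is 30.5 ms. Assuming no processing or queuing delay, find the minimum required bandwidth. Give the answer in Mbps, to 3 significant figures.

3.35 Mbps

L = 32000 bits.
Propagation delay = 4400000 / 210000000 = 20.9524 ms.
Transmission budget = 30.5 − 20.9524 = 9.54762 ms.
R ≥ L / t_tx = 32000 bits / 0.00954762 s = 3.35 Mbps.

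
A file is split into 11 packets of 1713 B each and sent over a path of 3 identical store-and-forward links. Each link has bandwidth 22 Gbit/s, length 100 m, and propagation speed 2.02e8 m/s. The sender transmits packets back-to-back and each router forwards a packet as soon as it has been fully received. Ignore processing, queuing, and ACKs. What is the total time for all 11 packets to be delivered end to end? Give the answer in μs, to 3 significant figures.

9.58 μs

Per-hop transmission t_tx = L/R = 13704/22000000000 = 0.622909 μs.
Per-hop propagation t_prop = 100/202000000 = 0.49505 μs.
Pipeline fill: first packet needs 3·t_tx to clear all hops; remaining 10 packets each add one t_tx.
Total = (3+11-1)·t_tx + 3·t_prop = 13·0.622909 + 3·0.49505 = 9.58 μs.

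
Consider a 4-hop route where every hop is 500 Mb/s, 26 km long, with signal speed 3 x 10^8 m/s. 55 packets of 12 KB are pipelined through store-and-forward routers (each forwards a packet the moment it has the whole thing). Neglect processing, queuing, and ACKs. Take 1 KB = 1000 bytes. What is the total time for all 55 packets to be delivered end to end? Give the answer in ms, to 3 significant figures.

11.5 ms

Per-hop transmission t_tx = L/R = 96000/500000000 = 0.192 ms.
Per-hop propagation t_prop = 26000/300000000 = 0.0866667 ms.
Pipeline fill: first packet needs 4·t_tx to clear all hops; remaining 54 packets each add one t_tx.
Total = (4+55-1)·t_tx + 4·t_prop = 58·0.192 + 4·0.0866667 = 11.5 ms.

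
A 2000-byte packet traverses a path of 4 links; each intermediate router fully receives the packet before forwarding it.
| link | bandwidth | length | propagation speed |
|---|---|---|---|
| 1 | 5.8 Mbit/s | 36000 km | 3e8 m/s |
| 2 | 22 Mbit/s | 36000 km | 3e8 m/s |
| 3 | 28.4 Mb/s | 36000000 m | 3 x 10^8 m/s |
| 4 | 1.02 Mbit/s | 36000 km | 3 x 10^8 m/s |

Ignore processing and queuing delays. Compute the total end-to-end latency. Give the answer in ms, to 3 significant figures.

L = 2000 × 8 = 16000 bits.
Transmission delays (L/R per hop): 2.75862, 0.727273, 0.56338, 15.6863 ms; sum = 19.7355 ms.
Propagation delays (d/s per hop): 120, 120, 120, 120 ms; sum = 480 ms.
End-to-end = 500 ms.

500 ms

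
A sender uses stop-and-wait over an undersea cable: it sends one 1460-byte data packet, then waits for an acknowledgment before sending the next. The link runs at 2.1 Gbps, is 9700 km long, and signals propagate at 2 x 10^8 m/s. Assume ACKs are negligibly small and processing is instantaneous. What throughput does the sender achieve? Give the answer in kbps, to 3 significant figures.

120 kbps

t_tx = L/R = 11680/2100000000 = 5.5619e-06 s.
t_prop = 9700000/200000000 = 0.0485 s; RTT = 0.097 s.
Cycle = t_tx + RTT = 0.0970056 s.
Throughput = L / cycle = 11680 / 0.0970056 = 120 kbps.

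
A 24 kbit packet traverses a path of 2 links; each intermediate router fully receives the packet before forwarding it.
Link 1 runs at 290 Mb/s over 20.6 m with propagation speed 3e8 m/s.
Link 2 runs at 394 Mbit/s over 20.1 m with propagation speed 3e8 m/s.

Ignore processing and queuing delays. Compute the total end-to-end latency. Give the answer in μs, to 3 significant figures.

144 μs

L = 24000 bits.
Transmission delays (L/R per hop): 82.7586, 60.9137 μs; sum = 143.672 μs.
Propagation delays (d/s per hop): 0.0686667, 0.067 μs; sum = 0.135667 μs.
End-to-end = 144 μs.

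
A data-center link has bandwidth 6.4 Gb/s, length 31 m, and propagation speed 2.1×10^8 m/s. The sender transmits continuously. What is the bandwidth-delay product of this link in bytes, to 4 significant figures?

118.1 bytes

Propagation delay = 31 / 210000000 = 1.47619e-07 s.
BDP = R × t_prop = 6400000000 × 1.47619e-07 = 944.762 bits.
In bytes: 944.762/8 = 118.1 bytes.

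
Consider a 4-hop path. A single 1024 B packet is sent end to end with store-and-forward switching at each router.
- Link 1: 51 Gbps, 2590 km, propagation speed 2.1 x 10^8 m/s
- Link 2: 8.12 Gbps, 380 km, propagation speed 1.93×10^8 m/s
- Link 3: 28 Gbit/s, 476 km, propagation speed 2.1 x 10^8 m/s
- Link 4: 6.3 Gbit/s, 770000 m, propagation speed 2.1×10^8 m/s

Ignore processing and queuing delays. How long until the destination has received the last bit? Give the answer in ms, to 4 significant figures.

20.24 ms

L = 1024 × 8 = 8192 bits.
Transmission delays (L/R per hop): 0.000160627, 0.00100887, 0.000292571, 0.00130032 ms; sum = 0.00276238 ms.
Propagation delays (d/s per hop): 12.3333, 1.96891, 2.26667, 3.66667 ms; sum = 20.2356 ms.
End-to-end = 20.24 ms.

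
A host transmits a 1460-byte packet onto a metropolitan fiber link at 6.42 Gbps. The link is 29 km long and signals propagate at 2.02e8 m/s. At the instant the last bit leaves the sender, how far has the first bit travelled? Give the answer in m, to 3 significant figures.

368 m

t_tx = L/R = 11680/6420000000 = 1.81931e-06 s.
Distance = s × t_tx = 202000000 × 1.81931e-06 = 368 m.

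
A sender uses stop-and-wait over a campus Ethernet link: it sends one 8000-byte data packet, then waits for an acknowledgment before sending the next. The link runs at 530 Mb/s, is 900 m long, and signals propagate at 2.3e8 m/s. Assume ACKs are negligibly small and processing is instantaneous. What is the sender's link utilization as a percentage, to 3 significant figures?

t_tx = L/R = 64000/530000000 = 0.000120755 s.
t_prop = 900/2.3e+08 = 3.91304e-06 s; RTT = 7.82609e-06 s.
Cycle = t_tx + RTT = 0.000128581 s.
Utilization = t_tx / cycle = 0.000120755/0.000128581 = 93.9 %.

93.9 %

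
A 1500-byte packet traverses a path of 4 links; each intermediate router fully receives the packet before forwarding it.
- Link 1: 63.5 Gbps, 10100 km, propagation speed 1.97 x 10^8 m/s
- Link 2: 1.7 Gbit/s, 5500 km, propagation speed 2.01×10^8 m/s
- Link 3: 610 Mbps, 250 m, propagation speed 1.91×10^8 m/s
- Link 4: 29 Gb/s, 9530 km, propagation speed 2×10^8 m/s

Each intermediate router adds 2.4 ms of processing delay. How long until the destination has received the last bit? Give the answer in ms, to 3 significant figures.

L = 1500 × 8 = 12000 bits.
Transmission delays (L/R per hop): 0.000188976, 0.00705882, 0.0196721, 0.000413793 ms; sum = 0.0273337 ms.
Propagation delays (d/s per hop): 51.269, 27.3632, 0.0013089, 47.65 ms; sum = 126.284 ms.
Processing at 3 router(s): 3 × 2.4 ms = 7.2 ms.
End-to-end = 134 ms.

134 ms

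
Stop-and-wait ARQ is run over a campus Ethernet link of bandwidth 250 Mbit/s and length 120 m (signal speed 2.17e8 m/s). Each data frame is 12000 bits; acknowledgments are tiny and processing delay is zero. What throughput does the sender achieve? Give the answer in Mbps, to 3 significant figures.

t_tx = L/R = 12000/250000000 = 4.8e-05 s.
t_prop = 120/217000000 = 5.52995e-07 s; RTT = 1.10599e-06 s.
Cycle = t_tx + RTT = 4.9106e-05 s.
Throughput = L / cycle = 12000 / 4.9106e-05 = 244 Mbps.

244 Mbps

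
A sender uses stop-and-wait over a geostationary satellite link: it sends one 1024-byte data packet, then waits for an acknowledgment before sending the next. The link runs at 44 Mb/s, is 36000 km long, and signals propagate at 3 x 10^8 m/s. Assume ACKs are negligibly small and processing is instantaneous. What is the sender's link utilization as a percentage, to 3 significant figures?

t_tx = L/R = 8192/44000000 = 0.000186182 s.
t_prop = 36000000/300000000 = 0.12 s; RTT = 0.24 s.
Cycle = t_tx + RTT = 0.240186 s.
Utilization = t_tx / cycle = 0.000186182/0.240186 = 0.0775 %.

0.0775 %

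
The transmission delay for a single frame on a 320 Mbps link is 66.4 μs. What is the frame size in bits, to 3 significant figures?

21200 bits

L = R × t_tx = 320000000 b/s × 6.64e-05 s = 21248 bits.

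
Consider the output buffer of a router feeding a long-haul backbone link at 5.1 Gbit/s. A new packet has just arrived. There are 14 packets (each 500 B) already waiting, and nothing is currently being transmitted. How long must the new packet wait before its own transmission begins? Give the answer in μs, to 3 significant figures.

11.0 μs

Each queued packet: L/R = 4000/5100000000 = 0.784314 μs.
14 queued → 10.9804 μs.
Queuing delay = 11.0 μs.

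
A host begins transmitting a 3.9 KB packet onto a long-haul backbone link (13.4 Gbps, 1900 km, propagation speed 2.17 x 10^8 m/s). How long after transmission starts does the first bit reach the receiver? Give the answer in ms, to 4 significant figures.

8.756 ms

First bit experiences only propagation delay: d/s = 1900000/217000000 = 8.756 ms.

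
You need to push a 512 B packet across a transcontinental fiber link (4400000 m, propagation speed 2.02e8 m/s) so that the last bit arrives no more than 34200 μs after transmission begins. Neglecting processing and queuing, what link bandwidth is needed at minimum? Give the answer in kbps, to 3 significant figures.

330 kbps

L = 4096 bits.
Propagation delay = 4400000 / 202000000 = 21782.2 μs.
Transmission budget = 34200 − 21782.2 = 12417.8 μs.
R ≥ L / t_tx = 4096 bits / 0.0124178 s = 330 kbps.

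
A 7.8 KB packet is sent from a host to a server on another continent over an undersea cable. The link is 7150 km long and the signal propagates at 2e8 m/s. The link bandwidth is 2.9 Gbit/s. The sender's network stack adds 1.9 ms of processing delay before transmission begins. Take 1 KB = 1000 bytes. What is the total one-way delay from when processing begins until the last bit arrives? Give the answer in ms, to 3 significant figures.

37.7 ms

L = 62400 bits.
Transmission delay = L/R = 62400 / 2900000000 = 0.0215172 ms.
Propagation delay = d/s = 7150000 m / 200000000 m/s = 35.75 ms.
Plus processing delay 1.9 ms = 1.9 ms.
Total = 37.7 ms.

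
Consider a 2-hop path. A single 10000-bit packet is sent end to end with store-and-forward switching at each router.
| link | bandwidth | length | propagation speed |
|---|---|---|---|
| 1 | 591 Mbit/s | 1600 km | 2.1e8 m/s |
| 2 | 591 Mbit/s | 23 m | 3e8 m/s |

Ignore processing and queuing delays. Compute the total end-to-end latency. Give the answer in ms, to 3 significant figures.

7.65 ms

Transmission delay per hop = L/R = 10000/591000000 = 0.0169205 ms; 2 hops → 0.0338409 ms.
Propagation delays (d/s per hop): 7.61905, 7.66667e-05 ms; sum = 7.61912 ms.
End-to-end = 7.65 ms.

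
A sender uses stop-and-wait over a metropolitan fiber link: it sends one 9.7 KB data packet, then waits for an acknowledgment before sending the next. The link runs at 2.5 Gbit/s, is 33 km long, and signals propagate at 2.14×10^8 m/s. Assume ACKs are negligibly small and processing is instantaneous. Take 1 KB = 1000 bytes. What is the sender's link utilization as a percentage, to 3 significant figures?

9.14 %

t_tx = L/R = 77600/2500000000 = 3.104e-05 s.
t_prop = 33000/214000000 = 0.000154206 s; RTT = 0.000308411 s.
Cycle = t_tx + RTT = 0.000339451 s.
Utilization = t_tx / cycle = 3.104e-05/0.000339451 = 9.14 %.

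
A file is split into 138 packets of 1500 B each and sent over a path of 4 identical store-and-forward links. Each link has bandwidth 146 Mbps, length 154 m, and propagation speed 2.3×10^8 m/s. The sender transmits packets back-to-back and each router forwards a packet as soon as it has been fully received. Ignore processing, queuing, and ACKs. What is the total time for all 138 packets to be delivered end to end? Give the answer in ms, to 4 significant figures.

Per-hop transmission t_tx = L/R = 12000/146000000 = 0.0821918 ms.
Per-hop propagation t_prop = 154/2.3e+08 = 0.000669565 ms.
Pipeline fill: first packet needs 4·t_tx to clear all hops; remaining 137 packets each add one t_tx.
Total = (4+138-1)·t_tx + 4·t_prop = 141·0.0821918 + 4·0.000669565 = 11.59 ms.

11.59 ms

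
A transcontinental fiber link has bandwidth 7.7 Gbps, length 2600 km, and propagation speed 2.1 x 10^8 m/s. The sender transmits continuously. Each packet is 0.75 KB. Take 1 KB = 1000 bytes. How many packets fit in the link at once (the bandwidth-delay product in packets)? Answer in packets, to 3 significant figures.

15900 packets

Propagation delay = 2600000 / 210000000 = 0.012381 s.
BDP = R × t_prop = 7700000000 × 0.012381 = 95333300 bits.
In packets of 6000 bits: 15900 packets.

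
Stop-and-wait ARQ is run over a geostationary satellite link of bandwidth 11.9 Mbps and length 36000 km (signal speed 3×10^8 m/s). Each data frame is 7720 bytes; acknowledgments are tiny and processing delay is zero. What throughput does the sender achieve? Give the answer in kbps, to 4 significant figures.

251.9 kbps

t_tx = L/R = 61760/11900000 = 0.00518992 s.
t_prop = 36000000/300000000 = 0.12 s; RTT = 0.24 s.
Cycle = t_tx + RTT = 0.24519 s.
Throughput = L / cycle = 61760 / 0.24519 = 251.9 kbps.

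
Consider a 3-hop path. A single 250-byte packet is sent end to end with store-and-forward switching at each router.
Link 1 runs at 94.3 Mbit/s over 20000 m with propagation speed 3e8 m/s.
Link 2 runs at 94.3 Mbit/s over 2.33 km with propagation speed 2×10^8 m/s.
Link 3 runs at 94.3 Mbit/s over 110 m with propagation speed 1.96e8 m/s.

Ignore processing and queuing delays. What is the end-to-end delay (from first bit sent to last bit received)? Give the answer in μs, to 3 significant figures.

L = 250 × 8 = 2000 bits.
Transmission delay per hop = L/R = 2000/94300000 = 21.2089 μs; 3 hops → 63.6267 μs.
Propagation delays (d/s per hop): 66.6667, 11.65, 0.561224 μs; sum = 78.8779 μs.
End-to-end = 143 μs.

143 μs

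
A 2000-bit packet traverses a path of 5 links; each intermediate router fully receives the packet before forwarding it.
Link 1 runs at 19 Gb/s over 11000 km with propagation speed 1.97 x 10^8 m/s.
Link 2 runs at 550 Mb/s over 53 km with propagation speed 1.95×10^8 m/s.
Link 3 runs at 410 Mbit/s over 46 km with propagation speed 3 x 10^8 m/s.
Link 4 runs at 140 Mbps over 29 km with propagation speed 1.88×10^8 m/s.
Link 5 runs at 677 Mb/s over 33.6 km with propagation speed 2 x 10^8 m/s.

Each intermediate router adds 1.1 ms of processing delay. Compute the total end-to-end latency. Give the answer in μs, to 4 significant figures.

Transmission delays (L/R per hop): 0.105263, 3.63636, 4.87805, 14.2857, 2.95421 μs; sum = 25.8596 μs.
Propagation delays (d/s per hop): 55837.6, 271.795, 153.333, 154.255, 168 μs; sum = 56584.9 μs.
Processing at 4 router(s): 4 × 1.1 ms = 4400 μs.
End-to-end = 61010 μs.

61010 μs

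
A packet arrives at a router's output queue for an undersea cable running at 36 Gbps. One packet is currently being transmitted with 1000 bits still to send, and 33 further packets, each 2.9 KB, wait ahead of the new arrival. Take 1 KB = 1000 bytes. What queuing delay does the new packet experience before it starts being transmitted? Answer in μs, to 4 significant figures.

21.29 μs

Each queued packet: L/R = 23200/36000000000 = 0.644444 μs.
33 queued → 21.2667 μs.
Plus remaining 1000 bits of current packet: 0.0277778 μs.
Queuing delay = 21.29 μs.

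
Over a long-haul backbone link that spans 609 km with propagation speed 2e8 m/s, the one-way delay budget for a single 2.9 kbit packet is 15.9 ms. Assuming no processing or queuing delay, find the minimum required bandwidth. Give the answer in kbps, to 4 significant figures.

Propagation delay = 609000 / 200000000 = 3.045 ms.
Transmission budget = 15.9 − 3.045 = 12.855 ms.
R ≥ L / t_tx = 2900 bits / 0.012855 s = 225.6 kbps.

225.6 kbps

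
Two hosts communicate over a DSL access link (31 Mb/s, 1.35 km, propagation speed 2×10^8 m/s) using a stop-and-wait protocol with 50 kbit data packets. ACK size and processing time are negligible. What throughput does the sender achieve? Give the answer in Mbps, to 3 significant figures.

30.7 Mbps

t_tx = L/R = 50000/31000000 = 0.0016129 s.
t_prop = 1350/200000000 = 6.75e-06 s; RTT = 1.35e-05 s.
Cycle = t_tx + RTT = 0.0016264 s.
Throughput = L / cycle = 50000 / 0.0016264 = 30.7 Mbps.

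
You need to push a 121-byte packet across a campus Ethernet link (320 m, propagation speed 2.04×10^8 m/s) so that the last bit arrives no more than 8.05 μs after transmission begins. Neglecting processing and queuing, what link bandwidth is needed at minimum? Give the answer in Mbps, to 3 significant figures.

L = 968 bits.
Propagation delay = 320 / 204000000 = 1.56863 μs.
Transmission budget = 8.05 − 1.56863 = 6.48137 μs.
R ≥ L / t_tx = 968 bits / 6.48137e-06 s = 149 Mbps.

149 Mbps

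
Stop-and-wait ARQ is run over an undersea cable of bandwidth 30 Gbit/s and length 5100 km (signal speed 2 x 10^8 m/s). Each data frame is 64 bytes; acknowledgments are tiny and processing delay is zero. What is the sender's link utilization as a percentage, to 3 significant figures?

t_tx = L/R = 512/30000000000 = 1.70667e-08 s.
t_prop = 5100000/200000000 = 0.0255 s; RTT = 0.051 s.
Cycle = t_tx + RTT = 0.051 s.
Utilization = t_tx / cycle = 1.70667e-08/0.051 = 0.0000335 %.

0.0000335 %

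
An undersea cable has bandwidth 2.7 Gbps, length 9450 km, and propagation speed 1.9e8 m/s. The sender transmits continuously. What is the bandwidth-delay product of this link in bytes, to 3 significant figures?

16800000 bytes

Propagation delay = 9450000 / 190000000 = 0.0497368 s.
BDP = R × t_prop = 2700000000 × 0.0497368 = 134289000 bits.
In bytes: 134289000/8 = 16800000 bytes.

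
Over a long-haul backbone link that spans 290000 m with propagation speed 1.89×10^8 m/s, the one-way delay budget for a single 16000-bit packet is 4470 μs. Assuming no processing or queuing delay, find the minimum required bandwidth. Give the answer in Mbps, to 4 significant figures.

Propagation delay = 290000 / 189000000 = 1534.39 μs.
Transmission budget = 4470 − 1534.39 = 2935.61 μs.
R ≥ L / t_tx = 16000 bits / 0.00293561 s = 5.450 Mbps.

5.450 Mbps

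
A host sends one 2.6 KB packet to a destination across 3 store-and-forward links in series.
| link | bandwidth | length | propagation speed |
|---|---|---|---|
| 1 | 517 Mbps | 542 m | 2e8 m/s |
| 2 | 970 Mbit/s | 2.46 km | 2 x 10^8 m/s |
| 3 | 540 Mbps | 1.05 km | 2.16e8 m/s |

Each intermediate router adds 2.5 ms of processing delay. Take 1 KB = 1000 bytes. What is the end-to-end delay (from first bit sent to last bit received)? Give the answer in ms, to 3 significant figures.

L = 20800 bits.
Transmission delays (L/R per hop): 0.0402321, 0.0214433, 0.0385185 ms; sum = 0.100194 ms.
Propagation delays (d/s per hop): 0.00271, 0.0123, 0.00486111 ms; sum = 0.0198711 ms.
Processing at 2 router(s): 2 × 2.5 ms = 5 ms.
End-to-end = 5.12 ms.

5.12 ms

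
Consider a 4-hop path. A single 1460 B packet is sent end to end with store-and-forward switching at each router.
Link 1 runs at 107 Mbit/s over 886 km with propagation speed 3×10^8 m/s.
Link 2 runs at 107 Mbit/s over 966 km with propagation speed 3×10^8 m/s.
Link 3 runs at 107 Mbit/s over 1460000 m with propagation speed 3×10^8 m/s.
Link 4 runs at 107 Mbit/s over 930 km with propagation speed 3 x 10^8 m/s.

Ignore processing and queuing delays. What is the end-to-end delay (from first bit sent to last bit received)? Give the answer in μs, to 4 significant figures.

L = 1460 × 8 = 11680 bits.
Transmission delay per hop = L/R = 11680/107000000 = 109.159 μs; 4 hops → 436.636 μs.
Propagation delays (d/s per hop): 2953.33, 3220, 4866.67, 3100 μs; sum = 14140 μs.
End-to-end = 14580 μs.

14580 μs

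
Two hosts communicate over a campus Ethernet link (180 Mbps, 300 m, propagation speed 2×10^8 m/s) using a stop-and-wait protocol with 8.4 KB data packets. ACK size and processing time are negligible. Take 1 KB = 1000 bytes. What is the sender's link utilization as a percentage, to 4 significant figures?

99.20 %

t_tx = L/R = 67200/180000000 = 0.000373333 s.
t_prop = 300/200000000 = 1.5e-06 s; RTT = 3e-06 s.
Cycle = t_tx + RTT = 0.000376333 s.
Utilization = t_tx / cycle = 0.000373333/0.000376333 = 99.20 %.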